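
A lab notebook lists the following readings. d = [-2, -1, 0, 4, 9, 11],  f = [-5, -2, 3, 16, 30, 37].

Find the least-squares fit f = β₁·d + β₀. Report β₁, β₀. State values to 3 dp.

β₁ = 3.187, β₀ = 2.011

The normal equations are: 223·β₁ + 21·β₀ = 753;  21·β₁ + 6·β₀ = 79.
Δ = 223·6 − 21² = 897.
β₁ = (753·6 − 21·79)/897 = 953/299; β₀ = (223·79 − 21·753)/897 = 1804/897.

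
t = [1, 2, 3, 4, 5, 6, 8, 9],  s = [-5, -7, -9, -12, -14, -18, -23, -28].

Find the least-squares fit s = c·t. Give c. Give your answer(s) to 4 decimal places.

c = -3.0000

With design matrix M, MᵀM = [[236]] and Mᵀs = [-708]ᵀ.
c = (-708)/236 = -3.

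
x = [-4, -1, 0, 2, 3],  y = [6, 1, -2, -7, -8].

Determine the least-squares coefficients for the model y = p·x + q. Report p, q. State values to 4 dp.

Compute the Gram sums: Σx·x = 30, Σx = 0, Σ1 = 5.
And Σx·y = -63, Σy = -10.
Eliminating q: 5·(row 1) − 0·(row 2) gives 150·p = 5·(-63) − 0·(-10) = -315, so p = -21/10.
Then q = ((-10) − 0·(-21/10))/5 = -2.

p = -2.1000, q = -2.0000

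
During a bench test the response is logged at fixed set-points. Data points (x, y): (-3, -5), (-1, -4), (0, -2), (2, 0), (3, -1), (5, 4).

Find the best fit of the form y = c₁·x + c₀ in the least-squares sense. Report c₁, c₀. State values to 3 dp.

Forming AᵀA = [[48, 6]; [6, 6]] and Aᵀy = [36, -8]ᵀ gives AᵀA·[c₁, c₀]ᵀ = Aᵀy.
Determinant 48·6 − 6² = 252.
c₁ = (36·6 − 6·(-8))/252 = 22/21; c₀ = (48·(-8) − 6·36)/252 = -50/21.

c₁ = 1.048, c₀ = -2.381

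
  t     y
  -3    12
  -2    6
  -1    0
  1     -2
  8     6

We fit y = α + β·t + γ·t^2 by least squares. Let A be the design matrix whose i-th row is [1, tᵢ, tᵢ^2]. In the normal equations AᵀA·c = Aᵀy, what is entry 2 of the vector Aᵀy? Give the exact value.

-2

Entry 2 ↔ basis t, so (Aᵀy)_{2} = Σᵢ (t)·yᵢ = (-3)·(12) + (-2)·(6) + (-1)·(0) + (1)·(-2) + (8)·(6) = -2.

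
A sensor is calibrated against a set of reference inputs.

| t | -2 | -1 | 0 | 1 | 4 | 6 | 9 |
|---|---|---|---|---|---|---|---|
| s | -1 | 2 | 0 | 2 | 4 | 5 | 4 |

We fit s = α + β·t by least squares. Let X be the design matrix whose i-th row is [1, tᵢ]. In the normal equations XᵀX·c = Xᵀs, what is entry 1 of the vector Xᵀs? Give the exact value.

Entry 1 ↔ basis 1, so (Xᵀs)_{1} = Σᵢ sᵢ = (1)·(-1) + (1)·(2) + (1)·(0) + (1)·(2) + (1)·(4) + (1)·(5) + (1)·(4) = 16.

16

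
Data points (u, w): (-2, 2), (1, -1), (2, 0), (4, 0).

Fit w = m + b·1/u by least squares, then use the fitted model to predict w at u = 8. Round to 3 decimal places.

ŵ = 0.620

Normal-equation sums: Σ1 = 4, Σ1/u = 5/4, Σ1/u·1/u = 25/16.
Right-hand side: Σw = 1, Σ1/u·w = -2.
AᵀA·[m, b]ᵀ = Aᵀw becomes [[4, 5/4]; [5/4, 25/16]]·[m, b]ᵀ = [1, -2]ᵀ.
Δ = 4·(25/16) − (5/4)² = 75/16.
m = (1·(25/16) − (5/4)·(-2))/(75/16) = 13/15; b = (4·(-2) − (5/4)·1)/(75/16) = -148/75.
At u = 8: ŵ = (13/15)·(1) + (-148/75)·(1/8) = 31/50.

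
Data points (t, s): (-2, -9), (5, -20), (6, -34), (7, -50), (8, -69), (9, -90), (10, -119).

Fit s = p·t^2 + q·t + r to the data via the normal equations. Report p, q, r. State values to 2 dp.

Setting ∂/∂p … = 0 gives: 24995·p + 2917·q + 359·r = -27816;  2917·p + 359·q + 43·r = -3188;  359·p + 43·q + 7·r = -391.
Solving the 3×3 system (Gaussian elimination) gives p = -88447/58974, q = 174863/58974, r = 27965/9829.

p = -1.50, q = 2.97, r = 2.85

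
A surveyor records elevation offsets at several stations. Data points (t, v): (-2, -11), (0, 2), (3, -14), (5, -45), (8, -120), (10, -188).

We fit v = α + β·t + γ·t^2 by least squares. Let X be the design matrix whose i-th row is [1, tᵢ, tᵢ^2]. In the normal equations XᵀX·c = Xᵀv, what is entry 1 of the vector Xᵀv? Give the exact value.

Entry 1 ↔ basis 1, so (Xᵀv)_{1} = Σᵢ vᵢ = (1)·(-11) + (1)·(2) + (1)·(-14) + (1)·(-45) + (1)·(-120) + (1)·(-188) = -376.

-376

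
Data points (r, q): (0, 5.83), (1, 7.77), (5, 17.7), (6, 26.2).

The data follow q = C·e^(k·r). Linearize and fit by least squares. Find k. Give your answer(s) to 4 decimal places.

Let Y = ln q. Fitting Y = k·r + ln C by least squares:
Σr = 12.0000, Σ(r)² = 62.0000, Σln q = 9.9526, Σr·ln q = 36.0126.
Equations: 62.0000·k + 12.0000·ln C = 36.0126;  12.0000·k + 4·ln C = 9.9526.
Slope k = (n·Σr·ln q − Σr·Σln q)/(n·Σ(r)² − (Σr)²) = (4·36.0126 − 12.0000·9.9526)/104.0000 = 0.23672; ln C = (Σln q − k·Σr)/n = 1.77798.

k = 0.2367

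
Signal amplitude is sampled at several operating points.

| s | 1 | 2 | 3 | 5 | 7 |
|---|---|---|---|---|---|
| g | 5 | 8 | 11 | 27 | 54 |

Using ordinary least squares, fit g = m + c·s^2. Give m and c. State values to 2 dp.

m = 3.02, c = 1.02

MᵀM·[m, c]ᵀ = Mᵀg reads: 5·m + 88·c = 105;  88·m + 3124·c = 3457.
(Σ1 = 5, Σs^2 = 88, Σs^2·s^2 = 3124, Σg = 105, Σs^2·g = 3457.)
Determinant 5·3124 − 88² = 7876.
m = (105·3124 − 88·3457)/7876 = 541/179; c = (5·3457 − 88·105)/7876 = 8045/7876.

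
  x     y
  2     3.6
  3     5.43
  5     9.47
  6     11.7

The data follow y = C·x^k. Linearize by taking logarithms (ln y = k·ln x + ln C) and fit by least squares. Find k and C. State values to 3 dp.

k = 1.073, C = 1.695

With ln yᵢ as the transformed response and ln xᵢ as the regressor:
AᵀA = [[7.4881, 5.1930]; [5.1930, 4]], rhs = [10.7719, 7.6806]ᵀ  (here Σln x = 5.1930, Σ(ln x)² = 7.4881, Σln y = 7.6806, Σln x·ln y = 10.7719).
Slope k = (n·Σln x·ln y − Σln x·Σln y)/(n·Σ(ln x)² − (Σln x)²) = (4·10.7719 − 5.1930·7.6806)/2.9856 = 1.07267; ln C = (Σln y − k·Σln x)/n = 0.52757, so C = exp(0.52757) = 1.69481.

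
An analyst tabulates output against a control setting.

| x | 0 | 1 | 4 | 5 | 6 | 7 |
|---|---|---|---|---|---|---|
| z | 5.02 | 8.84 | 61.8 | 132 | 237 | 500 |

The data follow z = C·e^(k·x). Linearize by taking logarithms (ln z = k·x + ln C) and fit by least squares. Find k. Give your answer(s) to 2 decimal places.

k = 0.66

Linearized form: ln z = k·x + ln C. From the 6 transformed points,
Sums: Σx = 23.0000, Σ(x)² = 127.0000, Σln z = 24.4821, Σx·ln z = 119.3995.
Normal system: [[127.0000, 23.0000]; [23.0000, 6]]·[k, ln C]ᵀ = [119.3995, 24.4821]ᵀ.
Δ = 127.0000·6 − (23.0000)² = 233.0000; k = (119.3995·6 − 23.0000·24.4821)/233.0000 = 0.65798, ln C = (127.0000·24.4821 − 23.0000·119.3995)/233.0000 = 1.55810.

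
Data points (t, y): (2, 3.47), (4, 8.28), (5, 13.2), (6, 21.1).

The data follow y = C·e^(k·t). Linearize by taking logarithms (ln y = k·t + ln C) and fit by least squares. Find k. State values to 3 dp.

k = 0.451

With ln yᵢ as the transformed response and tᵢ as the regressor:
Σt = 17.0000, Σ(t)² = 81.0000, Σln y = 8.9875, Σt·ln y = 42.1404.
Equations: 81.0000·k + 17.0000·ln C = 42.1404;  17.0000·k + 4·ln C = 8.9875.
Slope k = (n·Σt·ln y − Σt·Σln y)/(n·Σ(t)² − (Σt)²) = (4·42.1404 − 17.0000·8.9875)/35.0000 = 0.45070; ln C = (Σln y − k·Σt)/n = 0.33142.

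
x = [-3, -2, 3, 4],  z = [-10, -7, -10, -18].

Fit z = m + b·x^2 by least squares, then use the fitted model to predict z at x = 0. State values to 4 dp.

ẑ = -2.3356

Entries of MᵀM: Σ1 = 4, Σx^2 = 38, Σx^2·x^2 = 434.
Right-hand side: Σz = -45, Σx^2·z = -496.
So MᵀM·[m, b]ᵀ = Mᵀz: [[4, 38]; [38, 434]]·[m, b]ᵀ = [-45, -496]ᵀ.
Eliminating b: 434·(row 1) − 38·(row 2) gives 292·m = 434·(-45) − 38·(-496) = -682, so m = -341/146.
Then b = ((-496) − 38·(-341/146))/434 = -137/146.
At x = 0: ẑ = (-341/146)·(1) + (-137/146)·(0) = -341/146.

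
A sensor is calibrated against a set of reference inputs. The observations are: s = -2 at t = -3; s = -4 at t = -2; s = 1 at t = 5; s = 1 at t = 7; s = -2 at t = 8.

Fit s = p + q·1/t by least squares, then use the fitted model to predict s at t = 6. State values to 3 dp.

Sums needed: Σ1 = 5, Σ1/t = -307/840, Σ1/t·1/t = 308449/705600.
And Σs = -6, Σ1/t·s = 1159/420.
So AᵀA·[p, q]ᵀ = Aᵀs: [[5, -307/840]; [-307/840, 308449/705600]]·[p, q]ᵀ = [-6, 1159/420]ᵀ.
Eliminating q: (308449/705600)·(row 1) − (-307/840)·(row 2) gives (361999/176400)·p = (308449/705600)·(-6) − (-307/840)·(1159/420) = -40681/25200, so p = -284767/361999.
Then q = ((1159/420) − (-307/840)·(-284767/361999))/(308449/705600) = 2047080/361999.
At t = 6: ŝ = (-284767/361999)·(1) + (2047080/361999)·(1/6) = 56413/361999.

ŝ = 0.156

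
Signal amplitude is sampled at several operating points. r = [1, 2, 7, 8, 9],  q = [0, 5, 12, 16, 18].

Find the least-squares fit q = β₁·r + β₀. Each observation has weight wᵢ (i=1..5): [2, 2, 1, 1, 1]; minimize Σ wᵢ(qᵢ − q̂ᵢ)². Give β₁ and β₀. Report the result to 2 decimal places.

The normal system MᵀWM·[β₁, β₀]ᵀ = MᵀWq is [[204, 30]; [30, 7]]·[β₁, β₀]ᵀ = [394, 56]ᵀ.
Determinant 204·7 − 30² = 528.
β₁ = (394·7 − 30·56)/528 = 49/24; β₀ = (204·56 − 30·394)/528 = -3/4.

β₁ = 2.04, β₀ = -0.75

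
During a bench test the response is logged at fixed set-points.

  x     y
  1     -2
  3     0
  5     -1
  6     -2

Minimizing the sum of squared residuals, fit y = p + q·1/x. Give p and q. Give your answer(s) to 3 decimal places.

The normal equations are: 4·p + (17/10)·q = -5;  (17/10)·p + (1061/900)·q = -38/15.
(Σ1 = 4, Σ1/x = 17/10, Σ1/x·1/x = 1061/900, Σy = -5, Σ1/x·y = -38/15.)
Eliminating q: (1061/900)·(row 1) − (17/10)·(row 2) gives (1643/900)·p = (1061/900)·(-5) − (17/10)·(-38/15) = -1429/900, so p = -1429/1643.
Then q = ((-38/15) − (17/10)·(-1429/1643))/(1061/900) = -1470/1643.

p = -0.870, q = -0.895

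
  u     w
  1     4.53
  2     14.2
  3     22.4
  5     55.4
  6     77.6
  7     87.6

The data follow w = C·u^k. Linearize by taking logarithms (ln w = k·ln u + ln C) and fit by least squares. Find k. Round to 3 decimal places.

Linearized form: ln w = k·ln u + ln C. From the 6 transformed points,
Over the data: Σln u = 7.1389, Σ(ln u)² = 11.2747, Σln w = 20.1120, Σln u·ln w = 28.2165.
Normal system: [[11.2747, 7.1389]; [7.1389, 6]]·[k, ln C]ᵀ = [28.2165, 20.1120]ᵀ.
Δ = 11.2747·6 − (7.1389)² = 16.6845; k = (28.2165·6 − 7.1389·20.1120)/16.6845 = 1.54171, ln C = (11.2747·20.1120 − 7.1389·28.2165)/16.6845 = 1.51765.

k = 1.542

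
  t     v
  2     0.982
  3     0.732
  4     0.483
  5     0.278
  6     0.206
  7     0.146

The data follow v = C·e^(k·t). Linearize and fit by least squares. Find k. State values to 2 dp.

k = -0.40

Let Y = ln v. Fitting Y = k·t + ln C by least squares:
Σt = 27.0000, Σ(t)² = 139.0000, Σln v = -5.8420, Σt·ln v = -33.2322.
Normal system: [[139.0000, 27.0000]; [27.0000, 6]]·[k, ln C]ᵀ = [-33.2322, -5.8420]ᵀ.
Δ = 139.0000·6 − (27.0000)² = 105.0000; k = (-33.2322·6 − 27.0000·-5.8420)/105.0000 = -0.39674, ln C = (139.0000·-5.8420 − 27.0000·-33.2322)/105.0000 = 0.81167.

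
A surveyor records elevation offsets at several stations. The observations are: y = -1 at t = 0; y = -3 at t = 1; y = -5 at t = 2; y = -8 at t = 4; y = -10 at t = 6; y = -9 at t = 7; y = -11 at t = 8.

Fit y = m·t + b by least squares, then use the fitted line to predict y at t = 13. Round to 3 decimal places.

Forming XᵀX = [[170, 28]; [28, 7]] and Xᵀy = [-256, -47]ᵀ gives XᵀX·[m, b]ᵀ = Xᵀy.
Δ = 170·7 − 28² = 406.
m = ((-256)·7 − 28·(-47))/406 = -34/29; b = (170·(-47) − 28·(-256))/406 = -411/203.
At t = 13: ŷ = (-34/29)·(13) + (-411/203)·(1) = -3505/203.

ŷ = -17.266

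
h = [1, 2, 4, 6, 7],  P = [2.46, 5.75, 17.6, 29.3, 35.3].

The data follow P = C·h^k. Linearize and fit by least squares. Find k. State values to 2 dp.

Taking logs, ln P = k·ln h + ln C, so regress ln P on ln h.
Σln h = 5.8171, Σ(ln h)² = 9.3992, Σln P = 12.4587, Σln h·ln P = 18.1750.
Equations: 9.3992·k + 5.8171·ln C = 18.1750;  5.8171·k + 5·ln C = 12.4587.
Δ = 9.3992·5 − (5.8171)² = 13.1574; k = (18.1750·5 − 5.8171·12.4587)/13.1574 = 1.39855, ln C = (9.3992·12.4587 − 5.8171·18.1750)/13.1574 = 0.86464.

k = 1.40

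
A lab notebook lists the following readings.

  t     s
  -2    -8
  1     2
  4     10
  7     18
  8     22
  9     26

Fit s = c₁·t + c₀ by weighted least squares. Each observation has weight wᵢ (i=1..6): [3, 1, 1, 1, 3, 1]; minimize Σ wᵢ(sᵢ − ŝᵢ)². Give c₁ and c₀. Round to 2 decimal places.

c₁ = 3.00, c₀ = -1.88

The normal system XᵀWX·[c₁, c₀]ᵀ = XᵀWs is [[351, 39]; [39, 10]]·[c₁, c₀]ᵀ = [978, 98]ᵀ.
det = 351·10 − 39² = 1989.
c₁ = (978·10 − 39·98)/1989 = 662/221; c₀ = (351·98 − 39·978)/1989 = -32/17.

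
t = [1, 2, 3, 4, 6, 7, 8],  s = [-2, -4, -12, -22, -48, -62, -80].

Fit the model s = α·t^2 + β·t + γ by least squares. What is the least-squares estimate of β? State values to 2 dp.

β = -1.48

Setting ∂/∂α … = 0 gives: 8147·α + 1171·β + 179·γ = -10364;  1171·α + 179·β + 31·γ = -1496;  179·α + 31·β + 7·γ = -230.
(Σt^2·t^2 = 8147, Σt^2·t = 1171, Σt^2 = 179, Σt·t = 179, Σt = 31, Σ1 = 7, Σt^2·s = -10364, Σt·s = -1496, Σs = -230.)
Inverting the 3×3 Gram matrix, [α, β, γ]ᵀ = [-5585/5082, -7517/5082, 1521/847]ᵀ.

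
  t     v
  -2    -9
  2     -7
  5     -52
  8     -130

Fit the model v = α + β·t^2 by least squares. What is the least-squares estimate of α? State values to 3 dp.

α = -0.182

Sums needed: Σ1 = 4, Σt^2 = 97, Σt^2·t^2 = 4753.
And Σv = -198, Σt^2·v = -9684.
AᵀA·[α, β]ᵀ = Aᵀv becomes [[4, 97]; [97, 4753]]·[α, β]ᵀ = [-198, -9684]ᵀ.
Eliminating β: 4753·(row 1) − 97·(row 2) gives 9603·α = 4753·(-198) − 97·(-9684) = -1746, so α = -2/11.
Then β = ((-9684) − 97·(-2/11))/4753 = -2170/1067.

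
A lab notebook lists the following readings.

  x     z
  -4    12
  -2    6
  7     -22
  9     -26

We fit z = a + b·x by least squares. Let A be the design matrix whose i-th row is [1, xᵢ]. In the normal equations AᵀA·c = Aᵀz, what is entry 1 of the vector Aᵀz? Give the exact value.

-30

Entry 1 ↔ basis 1, so (Aᵀz)_{1} = Σᵢ zᵢ = (1)·(12) + (1)·(6) + (1)·(-22) + (1)·(-26) = -30.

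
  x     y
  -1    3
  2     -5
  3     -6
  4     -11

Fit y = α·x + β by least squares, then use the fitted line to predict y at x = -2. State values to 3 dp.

Sums needed: Σx·x = 30, Σx = 8, Σ1 = 4.
And Σx·y = -75, Σy = -19.
Determinant 30·4 − 8² = 56.
α = ((-75)·4 − 8·(-19))/56 = -37/14; β = (30·(-19) − 8·(-75))/56 = 15/28.
At x = -2: ŷ = (-37/14)·(-2) + (15/28)·(1) = 163/28.

ŷ = 5.821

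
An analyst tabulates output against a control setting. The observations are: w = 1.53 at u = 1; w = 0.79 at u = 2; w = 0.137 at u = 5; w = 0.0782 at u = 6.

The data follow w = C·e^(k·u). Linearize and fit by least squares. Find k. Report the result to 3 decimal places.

Taking logs, ln w = k·u + ln C, so regress ln w on u.
Σu = 14.0000, Σ(u)² = 66.0000, Σln w = -4.3467, Σu·ln w = -25.2760.
Normal system: [[66.0000, 14.0000]; [14.0000, 4]]·[k, ln C]ᵀ = [-25.2760, -4.3467]ᵀ.
Slope k = (n·Σu·ln w − Σu·Σln w)/(n·Σ(u)² − (Σu)²) = (4·-25.2760 − 14.0000·-4.3467)/68.0000 = -0.59191; ln C = (Σln w − k·Σu)/n = 0.98500.

k = -0.592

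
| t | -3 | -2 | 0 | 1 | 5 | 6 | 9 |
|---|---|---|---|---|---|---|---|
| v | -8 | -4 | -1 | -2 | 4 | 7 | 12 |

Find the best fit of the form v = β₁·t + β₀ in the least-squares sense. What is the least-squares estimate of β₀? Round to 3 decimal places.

MᵀM·[β₁, β₀]ᵀ = Mᵀv reads: 156·β₁ + 16·β₀ = 200;  16·β₁ + 7·β₀ = 8.
Eliminating β₀: 7·(row 1) − 16·(row 2) gives 836·β₁ = 7·200 − 16·8 = 1272, so β₁ = 318/209.
Then β₀ = (8 − 16·(318/209))/7 = -488/209.

β₀ = -2.335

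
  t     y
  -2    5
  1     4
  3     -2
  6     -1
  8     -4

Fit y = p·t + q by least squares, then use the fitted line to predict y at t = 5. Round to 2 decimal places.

Setting ∂/∂p … = 0 gives: 114·p + 16·q = -50;  16·p + 5·q = 2.
Eliminating q: 5·(row 1) − 16·(row 2) gives 314·p = 5·(-50) − 16·2 = -282, so p = -141/157.
Then q = (2 − 16·(-141/157))/5 = 514/157.
At t = 5: ŷ = (-141/157)·(5) + (514/157)·(1) = -191/157.

ŷ = -1.22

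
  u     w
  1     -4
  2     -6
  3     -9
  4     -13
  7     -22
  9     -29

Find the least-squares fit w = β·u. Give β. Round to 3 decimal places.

β = -3.188

With design matrix X, XᵀX = [[160]] and Xᵀw = [-510]ᵀ.
β = (-510)/160 = -3.1875.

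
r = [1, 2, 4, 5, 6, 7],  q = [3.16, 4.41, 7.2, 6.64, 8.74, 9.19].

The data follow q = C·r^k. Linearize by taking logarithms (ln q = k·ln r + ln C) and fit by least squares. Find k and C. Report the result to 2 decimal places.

k = 0.55, C = 3.11

Let Y = ln q. Fitting Y = k·ln r + ln C by least squares:
Σln r = 7.4265, Σ(ln r)² = 11.9895, Σln q = 10.8877, Σln r·ln q = 15.0127.
Equations: 11.9895·k + 7.4265·ln C = 15.0127;  7.4265·k + 6·ln C = 10.8877.
Slope k = (n·Σln r·ln q − Σln r·Σln q)/(n·Σ(ln r)² − (Σln r)²) = (6·15.0127 − 7.4265·10.8877)/16.7835 = 0.54925; ln C = (Σln q − k·Σln r)/n = 1.13478, so C = exp(1.13478) = 3.11048.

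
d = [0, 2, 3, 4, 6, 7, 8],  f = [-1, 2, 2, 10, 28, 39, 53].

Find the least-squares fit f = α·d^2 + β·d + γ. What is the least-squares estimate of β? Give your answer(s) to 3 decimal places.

β = -1.479

From the data, Σd^2·d^2 = 8146, Σd^2·d = 1170, Σd^2 = 178, Σd·d = 178, Σd = 30, Σ1 = 7.
For Aᵀf: Σd^2·f = 6497, Σd·f = 915, Σf = 133.
So AᵀA·[α, β, γ]ᵀ = Aᵀf: [[8146, 1170, 178]; [1170, 178, 30]; [178, 30, 7]]·[α, β, γ]ᵀ = [6497, 915, 133]ᵀ.
Inverting the 3×3 Gram matrix, [α, β, γ]ᵀ = [23635/23016, -11345/7672, -637/822]ᵀ.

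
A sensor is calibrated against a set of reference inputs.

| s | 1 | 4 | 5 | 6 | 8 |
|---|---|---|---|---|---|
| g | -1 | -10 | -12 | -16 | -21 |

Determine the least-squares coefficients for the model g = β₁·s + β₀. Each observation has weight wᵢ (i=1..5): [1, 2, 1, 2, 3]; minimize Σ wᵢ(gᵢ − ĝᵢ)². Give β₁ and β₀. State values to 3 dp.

β₁ = -2.847, β₀ = 1.593

The normal system XᵀWX·[β₁, β₀]ᵀ = XᵀWg is [[322, 50]; [50, 9]]·[β₁, β₀]ᵀ = [-837, -128]ᵀ.
Determinant 322·9 − 50² = 398.
β₁ = ((-837)·9 − 50·(-128))/398 = -1133/398; β₀ = (322·(-128) − 50·(-837))/398 = 317/199.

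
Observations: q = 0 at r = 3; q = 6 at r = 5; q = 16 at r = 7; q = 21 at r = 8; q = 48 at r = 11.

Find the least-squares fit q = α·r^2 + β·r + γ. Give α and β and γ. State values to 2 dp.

The normal equations are: 21844·α + 2338·β + 268·γ = 8086;  2338·α + 268·β + 34·γ = 838;  268·α + 34·β + 5·γ = 91.
(Σr^2·r^2 = 21844, Σr^2·r = 2338, Σr^2 = 268, Σr·r = 268, Σr = 34, Σ1 = 5, Σr^2·q = 8086, Σr·q = 838, Σq = 91.)
Solving the 3×3 system (Gaussian elimination) gives α = 2104/3913, β = -6171/3913, γ = 405/3913.

α = 0.54, β = -1.58, γ = 0.10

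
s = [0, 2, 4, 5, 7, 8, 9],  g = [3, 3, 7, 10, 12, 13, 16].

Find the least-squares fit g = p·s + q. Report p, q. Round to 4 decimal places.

With design matrix A, AᵀA = [[239, 35]; [35, 7]] and Aᵀg = [416, 64]ᵀ.
Determinant 239·7 − 35² = 448.
p = (416·7 − 35·64)/448 = 3/2; q = (239·64 − 35·416)/448 = 23/14.

p = 1.5000, q = 1.6429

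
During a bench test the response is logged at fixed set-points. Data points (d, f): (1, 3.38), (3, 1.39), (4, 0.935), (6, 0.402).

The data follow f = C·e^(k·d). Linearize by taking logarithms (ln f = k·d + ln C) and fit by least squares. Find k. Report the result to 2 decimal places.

k = -0.42

Taking logs, ln f = k·d + ln C, so regress ln f on d.
Σd = 14.0000, Σ(d)² = 62.0000, Σln f = 0.5687, Σd·ln f = -3.5309.
Normal system: [[62.0000, 14.0000]; [14.0000, 4]]·[k, ln C]ᵀ = [-3.5309, 0.5687]ᵀ.
Solving (det = 52.0000): k = -0.42471, ln C = 1.62864.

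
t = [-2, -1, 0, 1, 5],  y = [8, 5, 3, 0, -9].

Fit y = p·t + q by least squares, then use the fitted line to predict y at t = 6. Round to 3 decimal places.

Compute the Gram sums: Σt·t = 31, Σt = 3, Σ1 = 5.
Moment sums: Σt·y = -66, Σy = 7.
AᵀA·[p, q]ᵀ = Aᵀy becomes [[31, 3]; [3, 5]]·[p, q]ᵀ = [-66, 7]ᵀ.
Eliminating q: 5·(row 1) − 3·(row 2) gives 146·p = 5·(-66) − 3·7 = -351, so p = -351/146.
Then q = (7 − 3·(-351/146))/5 = 415/146.
At t = 6: ŷ = (-351/146)·(6) + (415/146)·(1) = -1691/146.

ŷ = -11.582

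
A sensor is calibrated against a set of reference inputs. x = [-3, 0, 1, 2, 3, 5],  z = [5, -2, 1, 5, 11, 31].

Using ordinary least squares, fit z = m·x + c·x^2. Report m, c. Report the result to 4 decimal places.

m = 1.0649, c = 0.9917

With design matrix A, AᵀA = [[48, 134]; [134, 804]] and Aᵀz = [184, 940]ᵀ.
det = 48·804 − 134² = 20636.
m = (184·804 − 134·940)/20636 = 82/77; c = (48·940 − 134·184)/20636 = 5116/5159.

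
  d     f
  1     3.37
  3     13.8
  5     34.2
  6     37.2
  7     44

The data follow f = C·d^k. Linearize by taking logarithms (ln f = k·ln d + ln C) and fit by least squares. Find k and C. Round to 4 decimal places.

Linearized form: ln f = k·ln d + ln C. From the 5 transformed points,
Σln d = 6.4457, Σ(ln d)² = 10.7942, Σln f = 14.7723, Σln d·ln f = 22.4116.
Equations: 10.7942·k + 6.4457·ln C = 22.4116;  6.4457·k + 5·ln C = 14.7723.
Slope k = (n·Σln d·ln f − Σln d·Σln f)/(n·Σ(ln d)² − (Σln d)²) = (5·22.4116 − 6.4457·14.7723)/12.4237 = 1.35547; ln C = (Σln f − k·Σln d)/n = 1.20706, so C = exp(1.20706) = 3.34364.

k = 1.3555, C = 3.3436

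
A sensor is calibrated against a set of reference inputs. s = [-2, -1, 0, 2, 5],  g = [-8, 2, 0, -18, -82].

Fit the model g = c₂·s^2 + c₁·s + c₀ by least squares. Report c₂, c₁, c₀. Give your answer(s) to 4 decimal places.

Setting ∂/∂c₂ … = 0 gives: 658·c₂ + 124·c₁ + 34·c₀ = -2152;  124·c₂ + 34·c₁ + 4·c₀ = -432;  34·c₂ + 4·c₁ + 5·c₀ = -106.
(Σs^2·s^2 = 658, Σs^2·s = 124, Σs^2 = 34, Σs·s = 34, Σs = 4, Σ1 = 5, Σs^2·g = -2152, Σs·g = -432, Σg = -106.)
Inverting the 3×3 Gram matrix, [c₂, c₁, c₀]ᵀ = [-1190/429, -1096/429, -42/143]ᵀ.

c₂ = -2.7739, c₁ = -2.5548, c₀ = -0.2937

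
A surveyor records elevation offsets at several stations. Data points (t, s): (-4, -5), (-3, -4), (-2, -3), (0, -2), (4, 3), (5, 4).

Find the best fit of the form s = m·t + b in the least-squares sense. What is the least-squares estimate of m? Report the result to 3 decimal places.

m = 1.000

From the data, Σt·t = 70, Σt = 0, Σ1 = 6.
Moment sums: Σt·s = 70, Σs = -7.
Eliminating b: 6·(row 1) − 0·(row 2) gives 420·m = 6·70 − 0·(-7) = 420, so m = 1.
Then b = ((-7) − 0·1)/6 = -7/6.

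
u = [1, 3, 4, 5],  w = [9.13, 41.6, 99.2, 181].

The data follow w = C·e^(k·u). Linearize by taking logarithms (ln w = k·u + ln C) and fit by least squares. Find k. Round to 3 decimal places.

Linearized form: ln w = k·u + ln C. From the 4 transformed points,
Over the data: Σu = 13.0000, Σ(u)² = 51.0000, Σln w = 15.7353, Σu·ln w = 57.7769.
Normal system: [[51.0000, 13.0000]; [13.0000, 4]]·[k, ln C]ᵀ = [57.7769, 15.7353]ᵀ.
Δ = 51.0000·4 − (13.0000)² = 35.0000; k = (57.7769·4 − 13.0000·15.7353)/35.0000 = 0.75853, ln C = (51.0000·15.7353 − 13.0000·57.7769)/35.0000 = 1.46859.

k = 0.759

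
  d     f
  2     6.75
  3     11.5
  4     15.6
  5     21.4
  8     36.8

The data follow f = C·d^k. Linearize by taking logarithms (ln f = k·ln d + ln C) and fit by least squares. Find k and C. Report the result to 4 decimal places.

k = 1.2211, C = 2.9346

Linearized form: ln f = k·ln d + ln C. From the 5 transformed points,
Sums: Σln d = 6.8669, Σ(ln d)² = 10.5236, Σln f = 13.7680, Σln d·ln f = 20.2431.
Normal system: [[10.5236, 6.8669]; [6.8669, 5]]·[k, ln C]ᵀ = [20.2431, 13.7680]ᵀ.
Δ = 10.5236·5 − (6.8669)² = 5.4631; k = (20.2431·5 − 6.8669·13.7680)/5.4631 = 1.22111, ln C = (10.5236·13.7680 − 6.8669·20.2431)/5.4631 = 1.07655, so C = exp(1.07655) = 2.93455.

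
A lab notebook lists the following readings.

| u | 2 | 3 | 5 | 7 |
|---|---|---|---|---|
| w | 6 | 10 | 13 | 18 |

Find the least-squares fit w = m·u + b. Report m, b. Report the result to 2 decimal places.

m = 2.25, b = 2.17

The normal equations are: 87·m + 17·b = 233;  17·m + 4·b = 47.
Eliminating b: 4·(row 1) − 17·(row 2) gives 59·m = 4·233 − 17·47 = 133, so m = 133/59.
Then b = (47 − 17·(133/59))/4 = 128/59.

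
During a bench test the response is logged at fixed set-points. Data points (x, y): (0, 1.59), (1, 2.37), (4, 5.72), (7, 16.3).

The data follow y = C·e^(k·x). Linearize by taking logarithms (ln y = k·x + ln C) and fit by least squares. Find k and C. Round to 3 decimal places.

Let Y = ln y. Fitting Y = k·x + ln C by least squares:
Σx = 12.0000, Σ(x)² = 66.0000, Σln y = 5.8618, Σx·ln y = 27.3769.
Normal system: [[66.0000, 12.0000]; [12.0000, 4]]·[k, ln C]ᵀ = [27.3769, 5.8618]ᵀ.
Δ = 66.0000·4 − (12.0000)² = 120.0000; k = (27.3769·4 − 12.0000·5.8618)/120.0000 = 0.32639, ln C = (66.0000·5.8618 − 12.0000·27.3769)/120.0000 = 0.48627, so C = exp(0.48627) = 1.62625.

k = 0.326, C = 1.626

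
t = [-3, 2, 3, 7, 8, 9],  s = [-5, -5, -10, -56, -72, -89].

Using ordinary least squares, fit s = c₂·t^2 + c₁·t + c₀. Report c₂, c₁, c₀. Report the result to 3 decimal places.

Sums needed: Σt^2·t^2 = 13236, Σt^2·t = 1592, Σt^2 = 216, Σt·t = 216, Σt = 26, Σ1 = 6.
Right-hand side: Σt^2·s = -14716, Σt·s = -1794, Σs = -237.
Normal equations: [[13236, 1592, 216]; [1592, 216, 26]; [216, 26, 6]]·[c₂, c₁, c₀]ᵀ = [-14716, -1794, -237]ᵀ.
Inverting the 3×3 Gram matrix, [c₂, c₁, c₀]ᵀ = [-50948/50199, -32779/33466, 64331/50199]ᵀ.

c₂ = -1.015, c₁ = -0.979, c₀ = 1.282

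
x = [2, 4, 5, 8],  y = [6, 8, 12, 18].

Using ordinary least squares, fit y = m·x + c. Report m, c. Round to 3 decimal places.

m = 2.080, c = 1.120

From the data, Σx·x = 109, Σx = 19, Σ1 = 4.
And Σx·y = 248, Σy = 44.
det = 109·4 − 19² = 75.
m = (248·4 − 19·44)/75 = 52/25; c = (109·44 − 19·248)/75 = 28/25.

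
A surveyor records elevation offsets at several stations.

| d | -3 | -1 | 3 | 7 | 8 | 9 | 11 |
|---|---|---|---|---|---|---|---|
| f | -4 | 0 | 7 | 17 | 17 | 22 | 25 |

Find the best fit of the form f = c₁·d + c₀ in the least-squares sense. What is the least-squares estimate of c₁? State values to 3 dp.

c₁ = 2.091

Entries of XᵀX: Σd·d = 334, Σd = 34, Σ1 = 7.
For Xᵀf: Σd·f = 761, Σf = 84.
Normal equations: [[334, 34]; [34, 7]]·[c₁, c₀]ᵀ = [761, 84]ᵀ.
Determinant 334·7 − 34² = 1182.
c₁ = (761·7 − 34·84)/1182 = 2471/1182; c₀ = (334·84 − 34·761)/1182 = 1091/591.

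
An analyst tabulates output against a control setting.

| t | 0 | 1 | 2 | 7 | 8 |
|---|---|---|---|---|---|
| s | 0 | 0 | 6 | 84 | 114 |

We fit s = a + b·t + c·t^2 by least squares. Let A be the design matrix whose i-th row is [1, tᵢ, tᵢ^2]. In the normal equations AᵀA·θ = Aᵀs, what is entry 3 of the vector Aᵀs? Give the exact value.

11436

Entry 3 ↔ basis t^2, so (Aᵀs)_{3} = Σᵢ (t^2)·sᵢ = (0)·(0) + (1)·(0) + (4)·(6) + (49)·(84) + (64)·(114) = 11436.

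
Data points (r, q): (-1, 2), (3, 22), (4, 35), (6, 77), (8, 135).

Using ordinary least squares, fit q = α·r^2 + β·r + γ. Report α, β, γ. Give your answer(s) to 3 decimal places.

Normal-equation sums: Σr^2·r^2 = 5730, Σr^2·r = 818, Σr^2 = 126, Σr·r = 126, Σr = 20, Σ1 = 5.
And Σr^2·q = 12172, Σr·q = 1746, Σq = 271.
Normal equations: [[5730, 818, 126]; [818, 126, 20]; [126, 20, 5]]·[α, β, γ]ᵀ = [12172, 1746, 271]ᵀ.
Inverting the 3×3 Gram matrix, [α, β, γ]ᵀ = [5922/2957, 2131/2957, 2511/2957]ᵀ.

α = 2.003, β = 0.721, γ = 0.849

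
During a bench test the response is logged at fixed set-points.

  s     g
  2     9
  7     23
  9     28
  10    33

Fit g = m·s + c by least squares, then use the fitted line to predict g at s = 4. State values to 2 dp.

ĝ = 14.57

The normal system AᵀA·[m, c]ᵀ = Aᵀg is [[234, 28]; [28, 4]]·[m, c]ᵀ = [761, 93]ᵀ.
det = 234·4 − 28² = 152.
m = (761·4 − 28·93)/152 = 55/19; c = (234·93 − 28·761)/152 = 227/76.
At s = 4: ĝ = (55/19)·(4) + (227/76)·(1) = 1107/76.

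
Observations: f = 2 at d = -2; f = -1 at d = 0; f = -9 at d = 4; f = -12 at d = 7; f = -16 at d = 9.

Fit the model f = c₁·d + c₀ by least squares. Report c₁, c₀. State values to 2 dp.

c₁ = -1.62, c₀ = -1.35

The normal system AᵀA·[c₁, c₀]ᵀ = Aᵀf is [[150, 18]; [18, 5]]·[c₁, c₀]ᵀ = [-268, -36]ᵀ.
Determinant 150·5 − 18² = 426.
c₁ = ((-268)·5 − 18·(-36))/426 = -346/213; c₀ = (150·(-36) − 18·(-268))/426 = -96/71.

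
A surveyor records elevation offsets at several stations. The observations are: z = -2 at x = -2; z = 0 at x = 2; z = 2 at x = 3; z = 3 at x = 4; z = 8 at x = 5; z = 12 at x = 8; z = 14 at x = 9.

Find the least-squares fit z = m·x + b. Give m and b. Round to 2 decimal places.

m = 1.58, b = -1.25

From the data, Σx·x = 203, Σx = 29, Σ1 = 7.
Moment sums: Σx·z = 284, Σz = 37.
So MᵀM·[m, b]ᵀ = Mᵀz: [[203, 29]; [29, 7]]·[m, b]ᵀ = [284, 37]ᵀ.
Determinant 203·7 − 29² = 580.
m = (284·7 − 29·37)/580 = 183/116; b = (203·37 − 29·284)/580 = -5/4.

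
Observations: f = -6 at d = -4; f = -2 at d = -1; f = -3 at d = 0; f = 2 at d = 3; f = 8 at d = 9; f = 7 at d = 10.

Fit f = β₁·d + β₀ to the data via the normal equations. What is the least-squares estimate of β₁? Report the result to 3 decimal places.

Entries of AᵀA: Σd·d = 207, Σd = 17, Σ1 = 6.
Moment sums: Σd·f = 174, Σf = 6.
AᵀA·[β₁, β₀]ᵀ = Aᵀf becomes [[207, 17]; [17, 6]]·[β₁, β₀]ᵀ = [174, 6]ᵀ.
det = 207·6 − 17² = 953.
β₁ = (174·6 − 17·6)/953 = 942/953; β₀ = (207·6 − 17·174)/953 = -1716/953.

β₁ = 0.988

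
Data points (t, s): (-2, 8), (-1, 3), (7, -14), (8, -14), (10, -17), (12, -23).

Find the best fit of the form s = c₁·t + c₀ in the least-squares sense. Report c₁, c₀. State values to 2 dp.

c₁ = -2.08, c₀ = 2.28

With design matrix A, AᵀA = [[362, 34]; [34, 6]] and Aᵀs = [-675, -57]ᵀ.
Eliminating c₀: 6·(row 1) − 34·(row 2) gives 1016·c₁ = 6·(-675) − 34·(-57) = -2112, so c₁ = -264/127.
Then c₀ = ((-57) − 34·(-264/127))/6 = 579/254.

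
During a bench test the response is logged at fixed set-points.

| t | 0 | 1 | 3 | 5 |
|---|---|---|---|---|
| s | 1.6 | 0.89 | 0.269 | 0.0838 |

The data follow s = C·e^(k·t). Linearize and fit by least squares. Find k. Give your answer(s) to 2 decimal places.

Linearized form: ln s = k·t + ln C. From the 4 transformed points,
Over the data: Σt = 9.0000, Σ(t)² = 35.0000, Σln s = -3.4389, Σt·ln s = -16.4523.
Normal system: [[35.0000, 9.0000]; [9.0000, 4]]·[k, ln C]ᵀ = [-16.4523, -3.4389]ᵀ.
Solving (det = 59.0000): k = -0.59083, ln C = 0.46965.

k = -0.59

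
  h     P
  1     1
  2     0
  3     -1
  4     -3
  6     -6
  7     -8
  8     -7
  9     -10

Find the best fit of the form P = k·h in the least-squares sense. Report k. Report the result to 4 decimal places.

k = -0.9692

Entries of AᵀA: Σh·h = 260.
Moment sums: Σh·P = -252.
Normal equations: [[260]]·[k]ᵀ = [-252]ᵀ.
k = (-252)/260 = -0.969231.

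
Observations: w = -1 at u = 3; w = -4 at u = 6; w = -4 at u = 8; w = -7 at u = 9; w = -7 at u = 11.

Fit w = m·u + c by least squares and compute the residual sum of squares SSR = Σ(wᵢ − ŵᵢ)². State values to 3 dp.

Normal-equation sums: Σu·u = 311, Σu = 37, Σ1 = 5.
And Σu·w = -199, Σw = -23.
Δ = 311·5 − 37² = 186.
m = ((-199)·5 − 37·(-23))/186 = -24/31; c = (311·(-23) − 37·(-199))/186 = 35/31.
Residuals: 6/31, -15/31, 33/31, -36/31, 12/31; SSR = 90/31.

SSR = 2.903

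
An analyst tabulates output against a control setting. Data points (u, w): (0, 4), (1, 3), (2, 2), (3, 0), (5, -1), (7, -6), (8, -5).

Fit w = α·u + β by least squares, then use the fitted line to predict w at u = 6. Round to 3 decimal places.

ŵ = -3.268

MᵀM·[α, β]ᵀ = Mᵀw reads: 152·α + 26·β = -80;  26·α + 7·β = -3.
(Σu·u = 152, Σu = 26, Σ1 = 7, Σu·w = -80, Σw = -3.)
Δ = 152·7 − 26² = 388.
α = ((-80)·7 − 26·(-3))/388 = -241/194; β = (152·(-3) − 26·(-80))/388 = 406/97.
At u = 6: ŵ = (-241/194)·(6) + (406/97)·(1) = -317/97.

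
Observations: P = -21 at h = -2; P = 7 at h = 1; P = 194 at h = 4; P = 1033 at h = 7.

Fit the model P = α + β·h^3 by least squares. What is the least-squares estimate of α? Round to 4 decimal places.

α = 3.0300

Entries of MᵀM: Σ1 = 4, Σh^3 = 400, Σh^3·h^3 = 121810.
For MᵀP: ΣP = 1213, Σh^3·P = 366910.
Δ = 4·121810 − 400² = 327240.
α = (1213·121810 − 400·366910)/327240 = 11017/3636; β = (4·366910 − 400·1213)/327240 = 2729/909.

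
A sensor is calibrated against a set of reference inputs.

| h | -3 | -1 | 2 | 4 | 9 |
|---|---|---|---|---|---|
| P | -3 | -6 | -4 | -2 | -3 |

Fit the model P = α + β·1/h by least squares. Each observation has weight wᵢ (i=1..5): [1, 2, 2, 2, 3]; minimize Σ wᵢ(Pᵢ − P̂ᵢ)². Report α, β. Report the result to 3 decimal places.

α = -3.505, β = 1.892

Normal-equation sums: Σwᵢ·1 = 10, Σwᵢ·1/h = -1/2, Σwᵢ·1/h·1/h = 599/216.
And Σwᵢ·P = -36, Σwᵢ·1/h·P = 7.
Eliminating β: (599/216)·(row 1) − (-1/2)·(row 2) gives (742/27)·α = (599/216)·(-36) − (-1/2)·7 = -289/3, so α = -2601/742.
Then β = (7 − (-1/2)·(-2601/742))/(599/216) = 702/371.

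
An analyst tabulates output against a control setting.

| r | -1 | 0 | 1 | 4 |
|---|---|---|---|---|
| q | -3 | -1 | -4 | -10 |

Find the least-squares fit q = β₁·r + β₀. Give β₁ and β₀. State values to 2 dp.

β₁ = -1.64, β₀ = -2.86

With design matrix X, XᵀX = [[18, 4]; [4, 4]] and Xᵀq = [-41, -18]ᵀ.
det = 18·4 − 4² = 56.
β₁ = ((-41)·4 − 4·(-18))/56 = -23/14; β₀ = (18·(-18) − 4·(-41))/56 = -20/7.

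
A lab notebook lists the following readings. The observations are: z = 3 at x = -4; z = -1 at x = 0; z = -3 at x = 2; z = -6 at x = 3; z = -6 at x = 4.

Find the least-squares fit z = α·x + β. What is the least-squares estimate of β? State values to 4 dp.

The normal equations are: 45·α + 5·β = -60;  5·α + 5·β = -13.
Determinant 45·5 − 5² = 200.
α = ((-60)·5 − 5·(-13))/200 = -47/40; β = (45·(-13) − 5·(-60))/200 = -57/40.

β = -1.4250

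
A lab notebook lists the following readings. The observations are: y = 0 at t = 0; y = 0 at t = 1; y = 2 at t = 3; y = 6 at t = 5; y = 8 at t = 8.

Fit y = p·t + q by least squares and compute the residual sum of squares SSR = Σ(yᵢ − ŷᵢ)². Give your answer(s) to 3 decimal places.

SSR = 2.330

From the data, Σt·t = 99, Σt = 17, Σ1 = 5.
Right-hand side: Σt·y = 100, Σy = 16.
So MᵀM·[p, q]ᵀ = Mᵀy: [[99, 17]; [17, 5]]·[p, q]ᵀ = [100, 16]ᵀ.
Δ = 99·5 − 17² = 206.
p = (100·5 − 17·16)/206 = 114/103; q = (99·16 − 17·100)/206 = -58/103.
Residuals: 58/103, -56/103, -78/103, 106/103, -30/103; SSR = 240/103.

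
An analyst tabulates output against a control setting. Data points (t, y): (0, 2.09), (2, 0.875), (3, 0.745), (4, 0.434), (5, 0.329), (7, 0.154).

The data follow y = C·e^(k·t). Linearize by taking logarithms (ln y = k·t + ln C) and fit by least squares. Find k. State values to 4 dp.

Let Y = ln y. Fitting Y = k·t + ln C by least squares:
Σt = 21.0000, Σ(t)² = 103.0000, Σln y = -3.5079, Σt·ln y = -23.1431.
Equations: 103.0000·k + 21.0000·ln C = -23.1431;  21.0000·k + 6·ln C = -3.5079.
Solving (det = 177.0000): k = -0.36832, ln C = 0.70445.

k = -0.3683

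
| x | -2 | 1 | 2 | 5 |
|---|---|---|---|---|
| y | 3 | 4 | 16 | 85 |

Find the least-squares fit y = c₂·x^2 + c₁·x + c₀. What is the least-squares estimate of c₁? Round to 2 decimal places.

c₁ = 3.22

Setting ∂/∂c₂ … = 0 gives: 658·c₂ + 126·c₁ + 34·c₀ = 2205;  126·c₂ + 34·c₁ + 6·c₀ = 455;  34·c₂ + 6·c₁ + 4·c₀ = 108.
Inverting the 3×3 Gram matrix, [c₂, c₁, c₀]ᵀ = [17/6, 161/50, -287/150]ᵀ.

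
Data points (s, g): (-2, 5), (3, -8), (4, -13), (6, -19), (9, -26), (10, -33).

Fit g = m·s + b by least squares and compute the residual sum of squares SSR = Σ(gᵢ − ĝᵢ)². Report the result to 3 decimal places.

SSR = 10.958

Compute the Gram sums: Σs·s = 246, Σs = 30, Σ1 = 6.
And Σs·g = -764, Σg = -94.
XᵀX·[m, b]ᵀ = Xᵀg becomes [[246, 30]; [30, 6]]·[m, b]ᵀ = [-764, -94]ᵀ.
Determinant 246·6 − 30² = 576.
m = ((-764)·6 − 30·(-94))/576 = -49/16; b = (246·(-94) − 30·(-764))/576 = -17/48.
Residuals: -37/48, 37/24, -19/48, -13/48, 23/12, -97/48; SSR = 263/24.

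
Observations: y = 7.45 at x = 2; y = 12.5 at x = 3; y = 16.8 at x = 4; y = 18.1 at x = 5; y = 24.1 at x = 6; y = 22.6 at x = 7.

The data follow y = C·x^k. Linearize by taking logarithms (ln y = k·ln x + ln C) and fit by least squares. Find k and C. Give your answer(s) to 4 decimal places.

k = 0.9144, C = 4.3033

Linearized form: ln y = k·ln x + ln C. From the 6 transformed points,
Σln x = 8.5252, Σ(ln x)² = 13.1965, Σln y = 16.5514, Σln x·ln y = 24.5078.
Equations: 13.1965·k + 8.5252·ln C = 24.5078;  8.5252·k + 6·ln C = 16.5514.
Δ = 13.1965·6 − (8.5252)² = 6.5005; k = (24.5078·6 − 8.5252·16.5514)/6.5005 = 0.91436, ln C = (13.1965·16.5514 − 8.5252·24.5078)/6.5005 = 1.45939, so C = exp(1.45939) = 4.30333.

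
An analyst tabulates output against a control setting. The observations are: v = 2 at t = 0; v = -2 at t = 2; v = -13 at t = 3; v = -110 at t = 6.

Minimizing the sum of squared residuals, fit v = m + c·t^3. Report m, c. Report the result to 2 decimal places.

m = 1.73, c = -0.52

Entries of XᵀX: Σ1 = 4, Σt^3 = 251, Σt^3·t^3 = 47449.
For Xᵀv: Σv = -123, Σt^3·v = -24127.
XᵀX·[m, c]ᵀ = Xᵀv becomes [[4, 251]; [251, 47449]]·[m, c]ᵀ = [-123, -24127]ᵀ.
det = 4·47449 − 251² = 126795.
m = ((-123)·47449 − 251·(-24127))/126795 = 43930/25359; c = (4·(-24127) − 251·(-123))/126795 = -13127/25359.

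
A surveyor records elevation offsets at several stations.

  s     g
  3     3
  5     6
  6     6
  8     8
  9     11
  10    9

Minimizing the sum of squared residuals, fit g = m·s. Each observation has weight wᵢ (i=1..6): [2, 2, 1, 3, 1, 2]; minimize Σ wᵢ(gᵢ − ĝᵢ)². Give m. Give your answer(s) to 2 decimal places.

Sums needed: Σwᵢ·s·s = 577.
And Σwᵢ·s·g = 585.
So XᵀWX·[m]ᵀ = XᵀWg: [[577]]·[m]ᵀ = [585]ᵀ.
Hence m = 585 / 577 ≈ 1.01386.

m = 1.01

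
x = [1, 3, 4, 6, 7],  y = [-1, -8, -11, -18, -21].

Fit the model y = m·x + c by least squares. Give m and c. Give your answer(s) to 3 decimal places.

m = -3.342, c = 2.237

The normal equations are: 111·m + 21·c = -324;  21·m + 5·c = -59.
(Σx·x = 111, Σx = 21, Σ1 = 5, Σx·y = -324, Σy = -59.)
Eliminating c: 5·(row 1) − 21·(row 2) gives 114·m = 5·(-324) − 21·(-59) = -381, so m = -127/38.
Then c = ((-59) − 21·(-127/38))/5 = 85/38.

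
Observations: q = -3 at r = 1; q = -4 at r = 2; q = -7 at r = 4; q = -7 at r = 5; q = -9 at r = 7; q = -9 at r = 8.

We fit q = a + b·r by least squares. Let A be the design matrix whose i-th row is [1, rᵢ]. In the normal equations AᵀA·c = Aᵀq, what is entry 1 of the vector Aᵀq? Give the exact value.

Entry 1 ↔ basis 1, so (Aᵀq)_{1} = Σᵢ qᵢ = (1)·(-3) + (1)·(-4) + (1)·(-7) + (1)·(-7) + (1)·(-9) + (1)·(-9) = -39.

-39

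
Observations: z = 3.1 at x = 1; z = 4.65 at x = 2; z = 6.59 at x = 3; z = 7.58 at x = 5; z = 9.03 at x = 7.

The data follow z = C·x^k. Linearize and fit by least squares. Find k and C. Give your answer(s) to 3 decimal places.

k = 0.550, C = 3.216

Taking logs, ln z = k·ln x + ln C, so regress ln z on ln x.
AᵀA = [[8.0643, 5.3471]; [5.3471, 5]], rhs = [10.6788, 8.7799]ᵀ  (here Σln x = 5.3471, Σ(ln x)² = 8.0643, Σln z = 8.7799, Σln x·ln z = 10.6788).
Δ = 8.0643·5 − (5.3471)² = 11.7297; k = (10.6788·5 − 5.3471·8.7799)/11.7297 = 0.54962, ln C = (8.0643·8.7799 − 5.3471·10.6788)/11.7297 = 1.16820, so C = exp(1.16820) = 3.21620.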